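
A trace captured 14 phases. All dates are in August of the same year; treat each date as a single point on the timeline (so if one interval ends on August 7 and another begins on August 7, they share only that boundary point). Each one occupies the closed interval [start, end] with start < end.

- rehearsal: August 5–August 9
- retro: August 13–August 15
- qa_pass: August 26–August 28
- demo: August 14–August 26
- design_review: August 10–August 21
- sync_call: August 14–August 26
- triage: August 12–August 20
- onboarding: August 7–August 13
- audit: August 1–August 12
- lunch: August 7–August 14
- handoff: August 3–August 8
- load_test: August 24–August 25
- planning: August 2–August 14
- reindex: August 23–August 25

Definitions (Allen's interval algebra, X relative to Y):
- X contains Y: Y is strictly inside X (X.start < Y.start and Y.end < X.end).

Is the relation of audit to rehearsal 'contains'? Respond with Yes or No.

audit = [August 1, August 12], rehearsal = [August 5, August 9].
Actual relation of audit to rehearsal: contains.
Asked whether 'contains' holds → Yes.

Yes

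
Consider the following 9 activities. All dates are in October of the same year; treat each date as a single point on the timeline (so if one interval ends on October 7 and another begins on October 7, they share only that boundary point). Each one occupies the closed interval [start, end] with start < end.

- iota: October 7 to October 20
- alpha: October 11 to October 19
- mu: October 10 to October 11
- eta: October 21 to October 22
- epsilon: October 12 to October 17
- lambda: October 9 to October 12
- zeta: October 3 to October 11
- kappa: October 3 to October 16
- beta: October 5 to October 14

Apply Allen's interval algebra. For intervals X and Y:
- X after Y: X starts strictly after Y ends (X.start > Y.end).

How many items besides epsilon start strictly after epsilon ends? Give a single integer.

1

Target epsilon = [October 12, October 17].
alpha [October 11, October 19] → contains → no.
beta [October 5, October 14] → overlaps → no.
eta [October 21, October 22] → after → counts.
iota [October 7, October 20] → contains → no.
kappa [October 3, October 16] → overlaps → no.
lambda [October 9, October 12] → meets → no.
mu [October 10, October 11] → before → no.
zeta [October 3, October 11] → before → no.
Total: 1.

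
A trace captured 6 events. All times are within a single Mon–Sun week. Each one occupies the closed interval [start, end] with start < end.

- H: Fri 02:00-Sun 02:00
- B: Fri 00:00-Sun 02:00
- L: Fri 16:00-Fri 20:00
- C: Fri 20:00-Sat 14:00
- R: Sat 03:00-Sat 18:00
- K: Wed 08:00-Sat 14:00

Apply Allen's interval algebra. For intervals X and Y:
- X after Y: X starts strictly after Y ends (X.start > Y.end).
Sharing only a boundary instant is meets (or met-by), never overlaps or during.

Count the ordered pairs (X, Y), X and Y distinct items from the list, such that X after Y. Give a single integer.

1

Checking all 30 ordered pairs for relation 'after'; matching pairs in alphabetical order:
(R, L): R after L ✓
Count: 1.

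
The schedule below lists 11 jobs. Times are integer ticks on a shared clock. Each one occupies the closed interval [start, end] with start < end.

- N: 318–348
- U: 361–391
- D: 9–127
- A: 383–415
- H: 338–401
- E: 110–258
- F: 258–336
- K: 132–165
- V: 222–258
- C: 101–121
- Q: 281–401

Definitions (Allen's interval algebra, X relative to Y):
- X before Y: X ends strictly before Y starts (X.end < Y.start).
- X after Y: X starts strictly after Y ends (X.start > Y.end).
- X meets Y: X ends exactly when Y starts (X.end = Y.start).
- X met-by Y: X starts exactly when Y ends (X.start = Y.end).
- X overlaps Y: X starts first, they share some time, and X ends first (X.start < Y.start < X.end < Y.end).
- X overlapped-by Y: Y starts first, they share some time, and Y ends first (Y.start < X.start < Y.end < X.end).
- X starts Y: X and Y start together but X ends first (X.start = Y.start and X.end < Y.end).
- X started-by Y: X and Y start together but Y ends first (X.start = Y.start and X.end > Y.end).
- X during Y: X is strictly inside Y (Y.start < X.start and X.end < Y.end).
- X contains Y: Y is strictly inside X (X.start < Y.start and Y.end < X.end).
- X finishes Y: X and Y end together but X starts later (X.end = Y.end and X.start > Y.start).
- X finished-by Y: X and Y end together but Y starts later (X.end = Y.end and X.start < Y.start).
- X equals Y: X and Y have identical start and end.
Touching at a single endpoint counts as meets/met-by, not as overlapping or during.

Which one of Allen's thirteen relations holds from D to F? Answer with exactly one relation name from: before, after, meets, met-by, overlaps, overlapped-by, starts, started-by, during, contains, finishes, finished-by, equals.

before

D = [9, 127]; F = [258, 336].
Compare endpoints: D.start < F.start, D.start < F.end, D.end < F.start, D.end < F.end.
That pattern is 'before'.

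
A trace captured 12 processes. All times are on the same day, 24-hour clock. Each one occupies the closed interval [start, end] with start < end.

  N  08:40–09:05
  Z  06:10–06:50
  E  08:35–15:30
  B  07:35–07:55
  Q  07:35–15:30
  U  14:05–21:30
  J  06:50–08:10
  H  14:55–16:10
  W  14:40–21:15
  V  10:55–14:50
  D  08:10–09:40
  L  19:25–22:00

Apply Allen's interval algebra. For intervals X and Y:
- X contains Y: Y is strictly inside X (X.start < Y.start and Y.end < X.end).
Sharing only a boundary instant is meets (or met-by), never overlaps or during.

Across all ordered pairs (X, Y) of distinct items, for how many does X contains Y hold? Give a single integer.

10

Checking all 132 ordered pairs for relation 'contains'; matching pairs in alphabetical order:
(D, N): D contains N ✓
(E, N): E contains N ✓
(E, V): E contains V ✓
(J, B): J contains B ✓
(Q, D): Q contains D ✓
(Q, N): Q contains N ✓
(Q, V): Q contains V ✓
(U, H): U contains H ✓
(U, W): U contains W ✓
(W, H): W contains H ✓
Count: 10.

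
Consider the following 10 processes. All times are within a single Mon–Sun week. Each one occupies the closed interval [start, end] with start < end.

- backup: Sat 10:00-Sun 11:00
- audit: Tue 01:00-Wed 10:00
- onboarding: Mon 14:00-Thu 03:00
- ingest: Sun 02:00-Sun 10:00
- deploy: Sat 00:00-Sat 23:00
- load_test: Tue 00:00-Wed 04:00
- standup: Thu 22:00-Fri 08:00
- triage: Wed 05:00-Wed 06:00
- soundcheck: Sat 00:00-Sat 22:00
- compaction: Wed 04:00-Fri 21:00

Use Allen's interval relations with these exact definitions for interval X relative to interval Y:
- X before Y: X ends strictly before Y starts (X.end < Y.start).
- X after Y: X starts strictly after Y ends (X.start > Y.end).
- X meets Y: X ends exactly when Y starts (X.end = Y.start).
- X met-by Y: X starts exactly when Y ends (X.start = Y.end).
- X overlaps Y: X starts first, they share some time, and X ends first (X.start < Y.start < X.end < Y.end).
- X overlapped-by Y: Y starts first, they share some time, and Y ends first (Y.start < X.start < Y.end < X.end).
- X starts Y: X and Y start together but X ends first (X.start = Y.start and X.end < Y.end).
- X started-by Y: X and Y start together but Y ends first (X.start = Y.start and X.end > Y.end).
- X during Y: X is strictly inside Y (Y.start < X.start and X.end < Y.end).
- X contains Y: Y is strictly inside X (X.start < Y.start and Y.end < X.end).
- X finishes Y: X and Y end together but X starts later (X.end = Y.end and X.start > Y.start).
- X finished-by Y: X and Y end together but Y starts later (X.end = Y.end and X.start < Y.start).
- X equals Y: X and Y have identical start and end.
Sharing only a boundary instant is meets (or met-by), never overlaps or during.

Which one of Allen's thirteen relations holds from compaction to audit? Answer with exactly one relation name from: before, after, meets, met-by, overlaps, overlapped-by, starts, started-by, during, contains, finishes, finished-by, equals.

overlapped-by

compaction = [Wed 04:00, Fri 21:00]; audit = [Tue 01:00, Wed 10:00].
Compare endpoints: compaction.start > audit.start, compaction.start < audit.end, compaction.end > audit.start, compaction.end > audit.end.
That pattern is 'overlapped-by'.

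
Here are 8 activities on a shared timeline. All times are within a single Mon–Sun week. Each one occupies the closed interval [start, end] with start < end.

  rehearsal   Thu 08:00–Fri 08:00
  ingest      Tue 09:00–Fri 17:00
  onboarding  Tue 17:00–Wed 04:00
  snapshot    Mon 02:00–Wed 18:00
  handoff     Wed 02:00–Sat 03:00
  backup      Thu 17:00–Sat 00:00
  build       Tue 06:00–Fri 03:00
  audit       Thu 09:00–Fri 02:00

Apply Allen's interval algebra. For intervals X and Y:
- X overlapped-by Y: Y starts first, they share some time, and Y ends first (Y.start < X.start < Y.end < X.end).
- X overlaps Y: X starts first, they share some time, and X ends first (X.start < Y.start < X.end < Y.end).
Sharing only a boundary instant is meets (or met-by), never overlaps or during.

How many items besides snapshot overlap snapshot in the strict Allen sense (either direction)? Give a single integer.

Target snapshot = [Mon 02:00, Wed 18:00].
audit [Thu 09:00, Fri 02:00] → after → no.
backup [Thu 17:00, Sat 00:00] → after → no.
build [Tue 06:00, Fri 03:00] → overlapped-by → counts.
handoff [Wed 02:00, Sat 03:00] → overlapped-by → counts.
ingest [Tue 09:00, Fri 17:00] → overlapped-by → counts.
onboarding [Tue 17:00, Wed 04:00] → during → no.
rehearsal [Thu 08:00, Fri 08:00] → after → no.
Total: 3.

3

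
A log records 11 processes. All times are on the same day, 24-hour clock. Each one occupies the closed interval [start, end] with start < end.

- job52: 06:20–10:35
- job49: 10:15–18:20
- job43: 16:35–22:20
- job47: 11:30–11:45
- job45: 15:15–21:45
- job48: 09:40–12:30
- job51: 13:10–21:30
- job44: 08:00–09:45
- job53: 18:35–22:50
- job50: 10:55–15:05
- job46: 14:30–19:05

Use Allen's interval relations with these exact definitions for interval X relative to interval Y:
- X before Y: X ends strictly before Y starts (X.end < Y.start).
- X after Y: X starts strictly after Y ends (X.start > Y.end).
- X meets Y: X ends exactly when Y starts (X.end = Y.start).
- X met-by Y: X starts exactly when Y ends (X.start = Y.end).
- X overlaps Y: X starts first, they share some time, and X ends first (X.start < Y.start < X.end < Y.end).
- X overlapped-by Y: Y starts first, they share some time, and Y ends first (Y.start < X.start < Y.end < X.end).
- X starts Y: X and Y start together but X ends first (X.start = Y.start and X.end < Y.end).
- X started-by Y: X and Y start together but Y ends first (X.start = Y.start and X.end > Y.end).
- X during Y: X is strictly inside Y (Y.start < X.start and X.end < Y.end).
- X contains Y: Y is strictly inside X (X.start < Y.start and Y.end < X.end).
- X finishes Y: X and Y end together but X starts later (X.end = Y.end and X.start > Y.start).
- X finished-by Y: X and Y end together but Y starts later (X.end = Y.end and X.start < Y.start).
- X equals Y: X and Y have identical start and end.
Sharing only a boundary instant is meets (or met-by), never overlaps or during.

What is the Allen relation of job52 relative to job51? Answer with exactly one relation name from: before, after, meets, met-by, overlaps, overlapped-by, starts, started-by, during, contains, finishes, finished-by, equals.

job52 = [06:20, 10:35]; job51 = [13:10, 21:30].
Compare endpoints: job52.start < job51.start, job52.start < job51.end, job52.end < job51.start, job52.end < job51.end.
That pattern is 'before'.

before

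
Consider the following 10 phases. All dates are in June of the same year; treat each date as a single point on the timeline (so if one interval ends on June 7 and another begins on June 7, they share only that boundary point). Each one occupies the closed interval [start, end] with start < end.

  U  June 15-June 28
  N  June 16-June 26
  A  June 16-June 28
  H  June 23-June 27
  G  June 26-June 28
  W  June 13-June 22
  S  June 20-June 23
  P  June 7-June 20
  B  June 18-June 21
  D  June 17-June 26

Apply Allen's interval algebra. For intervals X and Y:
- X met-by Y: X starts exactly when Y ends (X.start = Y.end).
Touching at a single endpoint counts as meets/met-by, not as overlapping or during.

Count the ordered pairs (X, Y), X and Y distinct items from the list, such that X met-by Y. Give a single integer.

4

Checking all 90 ordered pairs for relation 'met-by'; matching pairs in alphabetical order:
(G, D): G met-by D ✓
(G, N): G met-by N ✓
(H, S): H met-by S ✓
(S, P): S met-by P ✓
Count: 4.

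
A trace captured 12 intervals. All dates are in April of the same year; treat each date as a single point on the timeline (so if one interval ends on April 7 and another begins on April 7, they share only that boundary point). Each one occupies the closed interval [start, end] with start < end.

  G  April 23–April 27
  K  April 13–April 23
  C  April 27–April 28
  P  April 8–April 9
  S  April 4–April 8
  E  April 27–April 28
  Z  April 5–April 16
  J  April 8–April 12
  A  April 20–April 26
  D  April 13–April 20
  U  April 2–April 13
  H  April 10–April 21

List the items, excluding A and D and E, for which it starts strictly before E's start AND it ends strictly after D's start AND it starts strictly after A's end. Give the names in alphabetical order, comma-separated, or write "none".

Conditions: its start is strictly before E's start (X.start < April 27) AND its end is strictly after D's start (X.end > April 13) AND its start is strictly after A's end (X.start > April 26).
C: start April 27 < April 27? ✗; end April 28 > April 13? ✓; start April 27 > April 26? ✓ → no.
G: start April 23 < April 27? ✓; end April 27 > April 13? ✓; start April 23 > April 26? ✗ → no.
H: start April 10 < April 27? ✓; end April 21 > April 13? ✓; start April 10 > April 26? ✗ → no.
J: start April 8 < April 27? ✓; end April 12 > April 13? ✗; start April 8 > April 26? ✗ → no.
K: start April 13 < April 27? ✓; end April 23 > April 13? ✓; start April 13 > April 26? ✗ → no.
P: start April 8 < April 27? ✓; end April 9 > April 13? ✗; start April 8 > April 26? ✗ → no.
S: start April 4 < April 27? ✓; end April 8 > April 13? ✗; start April 4 > April 26? ✗ → no.
U: start April 2 < April 27? ✓; end April 13 > April 13? ✗; start April 2 > April 26? ✗ → no.
Z: start April 5 < April 27? ✓; end April 16 > April 13? ✓; start April 5 > April 26? ✗ → no.
Result: none.

none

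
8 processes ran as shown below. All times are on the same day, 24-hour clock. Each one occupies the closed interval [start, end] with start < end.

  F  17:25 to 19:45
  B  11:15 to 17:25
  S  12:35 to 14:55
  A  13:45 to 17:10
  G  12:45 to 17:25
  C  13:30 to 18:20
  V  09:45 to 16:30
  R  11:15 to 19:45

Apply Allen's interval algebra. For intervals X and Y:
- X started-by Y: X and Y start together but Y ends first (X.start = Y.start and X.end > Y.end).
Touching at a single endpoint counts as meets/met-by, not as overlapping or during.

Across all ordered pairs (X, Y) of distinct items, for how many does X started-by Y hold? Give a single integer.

Checking all 56 ordered pairs for relation 'started-by'; matching pairs in alphabetical order:
(R, B): R started-by B ✓
Count: 1.

1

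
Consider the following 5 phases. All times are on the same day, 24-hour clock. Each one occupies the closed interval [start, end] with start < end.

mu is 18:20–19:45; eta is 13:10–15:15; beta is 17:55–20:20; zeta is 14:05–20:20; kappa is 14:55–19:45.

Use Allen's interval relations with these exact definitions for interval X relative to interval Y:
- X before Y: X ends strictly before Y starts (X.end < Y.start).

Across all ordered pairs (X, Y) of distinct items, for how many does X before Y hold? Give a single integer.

Checking all 20 ordered pairs for relation 'before'; matching pairs in alphabetical order:
(eta, beta): eta before beta ✓
(eta, mu): eta before mu ✓
Count: 2.

2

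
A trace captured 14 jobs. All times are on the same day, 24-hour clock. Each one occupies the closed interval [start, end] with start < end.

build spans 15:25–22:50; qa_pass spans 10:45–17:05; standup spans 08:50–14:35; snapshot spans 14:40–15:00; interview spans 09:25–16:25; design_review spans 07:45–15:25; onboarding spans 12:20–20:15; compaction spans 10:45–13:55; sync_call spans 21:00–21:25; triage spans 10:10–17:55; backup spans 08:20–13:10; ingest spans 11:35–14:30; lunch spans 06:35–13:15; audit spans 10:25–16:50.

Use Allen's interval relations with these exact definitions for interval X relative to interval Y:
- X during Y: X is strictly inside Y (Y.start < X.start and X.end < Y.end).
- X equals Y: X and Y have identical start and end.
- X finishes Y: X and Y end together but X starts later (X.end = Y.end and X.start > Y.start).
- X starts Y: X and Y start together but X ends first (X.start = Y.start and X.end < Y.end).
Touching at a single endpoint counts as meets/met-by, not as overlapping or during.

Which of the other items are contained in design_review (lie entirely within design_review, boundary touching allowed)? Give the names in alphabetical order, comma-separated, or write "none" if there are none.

backup, compaction, ingest, snapshot, standup

Target design_review = [07:45, 15:25].
audit [10:25, 16:50] → overlapped-by → no.
backup [08:20, 13:10] → during → yes.
build [15:25, 22:50] → met-by → no.
compaction [10:45, 13:55] → during → yes.
ingest [11:35, 14:30] → during → yes.
interview [09:25, 16:25] → overlapped-by → no.
lunch [06:35, 13:15] → overlaps → no.
onboarding [12:20, 20:15] → overlapped-by → no.
qa_pass [10:45, 17:05] → overlapped-by → no.
snapshot [14:40, 15:00] → during → yes.
standup [08:50, 14:35] → during → yes.
sync_call [21:00, 21:25] → after → no.
triage [10:10, 17:55] → overlapped-by → no.
Result: backup, compaction, ingest, snapshot, standup.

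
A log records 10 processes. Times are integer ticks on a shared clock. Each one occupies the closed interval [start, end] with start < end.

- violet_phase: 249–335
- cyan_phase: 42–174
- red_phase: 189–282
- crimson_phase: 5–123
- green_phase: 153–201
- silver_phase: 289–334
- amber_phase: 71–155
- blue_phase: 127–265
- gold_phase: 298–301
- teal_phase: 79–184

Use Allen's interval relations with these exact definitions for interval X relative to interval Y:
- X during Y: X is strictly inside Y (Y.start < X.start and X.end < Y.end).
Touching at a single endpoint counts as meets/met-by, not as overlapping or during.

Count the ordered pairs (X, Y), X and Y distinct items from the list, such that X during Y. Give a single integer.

5

Checking all 90 ordered pairs for relation 'during'; matching pairs in alphabetical order:
(amber_phase, cyan_phase): amber_phase during cyan_phase ✓
(gold_phase, silver_phase): gold_phase during silver_phase ✓
(gold_phase, violet_phase): gold_phase during violet_phase ✓
(green_phase, blue_phase): green_phase during blue_phase ✓
(silver_phase, violet_phase): silver_phase during violet_phase ✓
Count: 5.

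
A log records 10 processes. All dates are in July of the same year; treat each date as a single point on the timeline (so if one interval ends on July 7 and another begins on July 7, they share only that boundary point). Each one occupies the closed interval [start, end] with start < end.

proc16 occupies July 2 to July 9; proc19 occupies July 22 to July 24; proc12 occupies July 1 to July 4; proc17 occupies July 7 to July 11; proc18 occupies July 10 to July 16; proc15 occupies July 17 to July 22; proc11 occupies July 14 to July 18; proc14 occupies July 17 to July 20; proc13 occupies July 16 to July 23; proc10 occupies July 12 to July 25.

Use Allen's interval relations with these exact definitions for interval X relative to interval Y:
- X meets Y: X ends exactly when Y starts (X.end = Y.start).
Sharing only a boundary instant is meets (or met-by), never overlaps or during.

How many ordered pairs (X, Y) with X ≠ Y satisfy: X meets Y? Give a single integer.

Checking all 90 ordered pairs for relation 'meets'; matching pairs in alphabetical order:
(proc15, proc19): proc15 meets proc19 ✓
(proc18, proc13): proc18 meets proc13 ✓
Count: 2.

2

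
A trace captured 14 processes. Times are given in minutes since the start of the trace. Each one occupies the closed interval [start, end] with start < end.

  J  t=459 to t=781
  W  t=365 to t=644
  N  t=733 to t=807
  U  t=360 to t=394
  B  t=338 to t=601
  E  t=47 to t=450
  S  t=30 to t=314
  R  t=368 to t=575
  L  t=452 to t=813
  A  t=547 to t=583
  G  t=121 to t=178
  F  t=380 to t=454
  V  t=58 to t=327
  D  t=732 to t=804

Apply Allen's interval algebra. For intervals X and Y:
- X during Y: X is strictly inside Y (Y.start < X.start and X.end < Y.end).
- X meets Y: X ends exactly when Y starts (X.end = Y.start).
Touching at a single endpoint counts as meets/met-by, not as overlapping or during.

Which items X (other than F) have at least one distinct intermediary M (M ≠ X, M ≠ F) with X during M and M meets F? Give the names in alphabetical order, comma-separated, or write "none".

Target F = [t=380, t=454].
Intermediaries M with M meets F: none.
Union: none.

none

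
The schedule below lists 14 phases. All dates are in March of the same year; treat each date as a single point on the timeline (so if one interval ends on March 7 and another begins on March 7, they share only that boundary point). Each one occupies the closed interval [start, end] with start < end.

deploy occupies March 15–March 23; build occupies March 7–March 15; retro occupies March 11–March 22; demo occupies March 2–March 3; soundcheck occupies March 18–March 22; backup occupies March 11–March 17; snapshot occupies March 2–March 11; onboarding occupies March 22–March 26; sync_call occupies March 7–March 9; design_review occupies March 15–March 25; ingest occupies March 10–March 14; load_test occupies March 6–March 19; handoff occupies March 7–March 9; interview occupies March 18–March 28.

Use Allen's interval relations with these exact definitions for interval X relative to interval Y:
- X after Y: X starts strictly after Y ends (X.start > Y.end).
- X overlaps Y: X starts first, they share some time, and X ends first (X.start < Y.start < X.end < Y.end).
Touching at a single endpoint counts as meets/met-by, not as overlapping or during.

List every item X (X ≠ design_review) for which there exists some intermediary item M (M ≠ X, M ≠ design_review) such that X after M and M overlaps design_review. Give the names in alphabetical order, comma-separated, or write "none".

interview, onboarding, soundcheck

Target design_review = [March 15, March 25].
Intermediaries M with M overlaps design_review: backup, load_test, retro.
Via backup — items with X after backup: interview, onboarding, soundcheck.
Via load_test — items with X after load_test: onboarding.
Via retro — items with X after retro: none.
Union: interview, onboarding, soundcheck.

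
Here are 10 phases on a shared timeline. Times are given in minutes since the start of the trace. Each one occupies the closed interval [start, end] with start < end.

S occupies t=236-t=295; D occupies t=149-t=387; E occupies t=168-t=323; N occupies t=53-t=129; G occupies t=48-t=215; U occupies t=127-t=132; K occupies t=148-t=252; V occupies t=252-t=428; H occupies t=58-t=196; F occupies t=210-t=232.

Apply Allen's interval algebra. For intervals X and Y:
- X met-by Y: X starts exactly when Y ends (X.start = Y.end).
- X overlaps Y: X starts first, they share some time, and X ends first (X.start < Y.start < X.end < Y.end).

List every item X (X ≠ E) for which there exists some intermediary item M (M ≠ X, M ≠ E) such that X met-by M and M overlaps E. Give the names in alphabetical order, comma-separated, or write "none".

V

Target E = [t=168, t=323].
Intermediaries M with M overlaps E: G, H, K.
Via G — items with X met-by G: none.
Via H — items with X met-by H: none.
Via K — items with X met-by K: V.
Union: V.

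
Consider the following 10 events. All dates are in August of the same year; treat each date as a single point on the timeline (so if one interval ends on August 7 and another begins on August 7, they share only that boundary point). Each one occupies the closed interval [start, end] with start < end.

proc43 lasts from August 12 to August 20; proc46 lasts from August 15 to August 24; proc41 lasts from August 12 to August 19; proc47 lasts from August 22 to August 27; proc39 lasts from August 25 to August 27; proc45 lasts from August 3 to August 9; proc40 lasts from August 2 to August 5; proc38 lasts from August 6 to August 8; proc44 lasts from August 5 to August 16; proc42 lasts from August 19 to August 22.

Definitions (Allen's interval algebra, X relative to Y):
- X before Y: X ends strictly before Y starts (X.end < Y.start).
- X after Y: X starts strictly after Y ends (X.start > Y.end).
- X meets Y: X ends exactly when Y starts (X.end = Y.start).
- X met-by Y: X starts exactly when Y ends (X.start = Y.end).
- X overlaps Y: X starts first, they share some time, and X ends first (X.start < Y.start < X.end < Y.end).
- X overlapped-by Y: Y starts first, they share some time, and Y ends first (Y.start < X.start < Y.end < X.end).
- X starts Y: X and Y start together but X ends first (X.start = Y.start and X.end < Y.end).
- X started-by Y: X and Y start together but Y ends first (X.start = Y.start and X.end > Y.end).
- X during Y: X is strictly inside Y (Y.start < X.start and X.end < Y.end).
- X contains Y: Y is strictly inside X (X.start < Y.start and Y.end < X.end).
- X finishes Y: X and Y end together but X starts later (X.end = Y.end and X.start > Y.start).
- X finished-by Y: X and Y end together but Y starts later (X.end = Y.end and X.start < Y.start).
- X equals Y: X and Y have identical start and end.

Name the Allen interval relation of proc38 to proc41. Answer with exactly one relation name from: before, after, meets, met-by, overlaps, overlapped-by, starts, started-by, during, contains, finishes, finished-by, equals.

before

proc38 = [August 6, August 8]; proc41 = [August 12, August 19].
Compare endpoints: proc38.start < proc41.start, proc38.start < proc41.end, proc38.end < proc41.start, proc38.end < proc41.end.
That pattern is 'before'.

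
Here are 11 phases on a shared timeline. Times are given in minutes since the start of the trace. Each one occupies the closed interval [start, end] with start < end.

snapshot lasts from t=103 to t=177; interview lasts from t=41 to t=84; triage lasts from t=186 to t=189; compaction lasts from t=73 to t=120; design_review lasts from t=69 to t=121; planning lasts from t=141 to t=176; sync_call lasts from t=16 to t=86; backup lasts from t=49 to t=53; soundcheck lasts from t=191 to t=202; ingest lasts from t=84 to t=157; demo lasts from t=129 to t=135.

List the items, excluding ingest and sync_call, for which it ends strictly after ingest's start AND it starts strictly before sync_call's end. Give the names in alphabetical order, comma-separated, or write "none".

compaction, design_review

Conditions: its end is strictly after ingest's start (X.end > t=84) AND its start is strictly before sync_call's end (X.start < t=86).
backup: end t=53 > t=84? ✗; start t=49 < t=86? ✓ → no.
compaction: end t=120 > t=84? ✓; start t=73 < t=86? ✓ → yes.
demo: end t=135 > t=84? ✓; start t=129 < t=86? ✗ → no.
design_review: end t=121 > t=84? ✓; start t=69 < t=86? ✓ → yes.
interview: end t=84 > t=84? ✗; start t=41 < t=86? ✓ → no.
planning: end t=176 > t=84? ✓; start t=141 < t=86? ✗ → no.
snapshot: end t=177 > t=84? ✓; start t=103 < t=86? ✗ → no.
soundcheck: end t=202 > t=84? ✓; start t=191 < t=86? ✗ → no.
triage: end t=189 > t=84? ✓; start t=186 < t=86? ✗ → no.
Result: compaction, design_review.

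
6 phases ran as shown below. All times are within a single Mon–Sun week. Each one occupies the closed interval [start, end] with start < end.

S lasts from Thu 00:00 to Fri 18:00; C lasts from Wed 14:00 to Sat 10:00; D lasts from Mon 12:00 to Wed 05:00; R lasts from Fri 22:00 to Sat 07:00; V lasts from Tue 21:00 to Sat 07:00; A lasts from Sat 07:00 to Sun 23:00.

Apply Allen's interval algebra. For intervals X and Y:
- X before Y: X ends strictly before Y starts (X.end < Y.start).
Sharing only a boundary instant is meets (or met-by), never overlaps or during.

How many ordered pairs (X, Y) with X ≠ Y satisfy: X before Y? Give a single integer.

Checking all 30 ordered pairs for relation 'before'; matching pairs in alphabetical order:
(D, A): D before A ✓
(D, C): D before C ✓
(D, R): D before R ✓
(D, S): D before S ✓
(S, A): S before A ✓
(S, R): S before R ✓
Count: 6.

6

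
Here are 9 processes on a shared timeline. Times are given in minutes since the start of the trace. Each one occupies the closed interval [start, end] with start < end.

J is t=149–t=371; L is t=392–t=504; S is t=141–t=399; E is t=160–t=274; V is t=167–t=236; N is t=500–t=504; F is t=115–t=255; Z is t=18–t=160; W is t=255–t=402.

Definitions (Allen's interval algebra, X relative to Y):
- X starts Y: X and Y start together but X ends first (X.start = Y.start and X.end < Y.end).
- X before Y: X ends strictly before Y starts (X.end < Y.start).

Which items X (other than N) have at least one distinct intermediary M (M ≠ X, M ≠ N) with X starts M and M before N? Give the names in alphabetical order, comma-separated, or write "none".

none

Target N = [t=500, t=504].
Intermediaries M with M before N: E, F, J, S, V, W, Z.
Via E — items with X starts E: none.
Via F — items with X starts F: none.
Via J — items with X starts J: none.
Via S — items with X starts S: none.
Via V — items with X starts V: none.
Via W — items with X starts W: none.
Via Z — items with X starts Z: none.
Union: none.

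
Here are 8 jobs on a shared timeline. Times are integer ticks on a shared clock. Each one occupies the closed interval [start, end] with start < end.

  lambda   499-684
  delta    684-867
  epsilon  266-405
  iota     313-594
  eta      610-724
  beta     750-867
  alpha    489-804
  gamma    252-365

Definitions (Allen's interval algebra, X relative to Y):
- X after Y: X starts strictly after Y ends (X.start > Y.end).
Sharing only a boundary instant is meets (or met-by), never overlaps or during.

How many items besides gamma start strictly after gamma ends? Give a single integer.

Target gamma = [252, 365].
alpha [489, 804] → after → counts.
beta [750, 867] → after → counts.
delta [684, 867] → after → counts.
epsilon [266, 405] → overlapped-by → no.
eta [610, 724] → after → counts.
iota [313, 594] → overlapped-by → no.
lambda [499, 684] → after → counts.
Total: 5.

5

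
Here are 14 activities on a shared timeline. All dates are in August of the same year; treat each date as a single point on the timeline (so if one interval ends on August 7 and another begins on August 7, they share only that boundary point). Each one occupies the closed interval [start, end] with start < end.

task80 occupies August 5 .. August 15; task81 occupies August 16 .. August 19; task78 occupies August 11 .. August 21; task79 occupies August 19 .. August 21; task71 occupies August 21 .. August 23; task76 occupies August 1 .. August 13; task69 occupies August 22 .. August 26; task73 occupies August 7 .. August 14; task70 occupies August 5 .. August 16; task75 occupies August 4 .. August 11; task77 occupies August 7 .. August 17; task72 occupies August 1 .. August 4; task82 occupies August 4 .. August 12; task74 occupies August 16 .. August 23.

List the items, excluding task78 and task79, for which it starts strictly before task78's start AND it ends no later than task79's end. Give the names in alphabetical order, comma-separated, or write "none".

task70, task72, task73, task75, task76, task77, task80, task82

Conditions: its start is strictly before task78's start (X.start < August 11) AND its end is no later than task79's end (X.end <= August 21).
task69: start August 22 < August 11? ✗; end August 26 <= August 21? ✗ → no.
task70: start August 5 < August 11? ✓; end August 16 <= August 21? ✓ → yes.
task71: start August 21 < August 11? ✗; end August 23 <= August 21? ✗ → no.
task72: start August 1 < August 11? ✓; end August 4 <= August 21? ✓ → yes.
task73: start August 7 < August 11? ✓; end August 14 <= August 21? ✓ → yes.
task74: start August 16 < August 11? ✗; end August 23 <= August 21? ✗ → no.
task75: start August 4 < August 11? ✓; end August 11 <= August 21? ✓ → yes.
task76: start August 1 < August 11? ✓; end August 13 <= August 21? ✓ → yes.
task77: start August 7 < August 11? ✓; end August 17 <= August 21? ✓ → yes.
task80: start August 5 < August 11? ✓; end August 15 <= August 21? ✓ → yes.
task81: start August 16 < August 11? ✗; end August 19 <= August 21? ✓ → no.
task82: start August 4 < August 11? ✓; end August 12 <= August 21? ✓ → yes.
Result: task70, task72, task73, task75, task76, task77, task80, task82.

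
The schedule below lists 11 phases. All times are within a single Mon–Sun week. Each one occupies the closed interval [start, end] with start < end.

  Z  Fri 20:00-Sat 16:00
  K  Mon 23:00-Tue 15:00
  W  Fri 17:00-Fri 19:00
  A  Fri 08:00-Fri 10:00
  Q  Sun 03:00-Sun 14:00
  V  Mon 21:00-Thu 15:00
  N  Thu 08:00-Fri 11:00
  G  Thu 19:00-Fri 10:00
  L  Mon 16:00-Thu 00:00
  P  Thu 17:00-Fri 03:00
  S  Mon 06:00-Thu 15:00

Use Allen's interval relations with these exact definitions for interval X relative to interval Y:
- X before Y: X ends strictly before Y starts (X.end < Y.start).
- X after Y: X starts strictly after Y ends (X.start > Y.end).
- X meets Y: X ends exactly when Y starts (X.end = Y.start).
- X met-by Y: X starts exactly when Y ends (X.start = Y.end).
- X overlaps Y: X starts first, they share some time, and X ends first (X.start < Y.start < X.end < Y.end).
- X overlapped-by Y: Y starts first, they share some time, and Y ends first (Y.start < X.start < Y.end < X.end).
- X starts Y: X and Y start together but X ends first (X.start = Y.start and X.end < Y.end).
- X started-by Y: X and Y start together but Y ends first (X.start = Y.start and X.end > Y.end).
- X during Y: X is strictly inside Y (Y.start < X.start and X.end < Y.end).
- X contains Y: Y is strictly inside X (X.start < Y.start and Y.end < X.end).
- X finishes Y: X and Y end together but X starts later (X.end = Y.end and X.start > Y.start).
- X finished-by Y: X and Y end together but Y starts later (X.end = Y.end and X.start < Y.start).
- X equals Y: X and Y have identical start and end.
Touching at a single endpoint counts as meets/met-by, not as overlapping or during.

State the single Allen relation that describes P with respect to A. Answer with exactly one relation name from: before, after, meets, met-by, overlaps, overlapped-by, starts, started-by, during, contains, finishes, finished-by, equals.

P = [Thu 17:00, Fri 03:00]; A = [Fri 08:00, Fri 10:00].
Compare endpoints: P.start < A.start, P.start < A.end, P.end < A.start, P.end < A.end.
That pattern is 'before'.

before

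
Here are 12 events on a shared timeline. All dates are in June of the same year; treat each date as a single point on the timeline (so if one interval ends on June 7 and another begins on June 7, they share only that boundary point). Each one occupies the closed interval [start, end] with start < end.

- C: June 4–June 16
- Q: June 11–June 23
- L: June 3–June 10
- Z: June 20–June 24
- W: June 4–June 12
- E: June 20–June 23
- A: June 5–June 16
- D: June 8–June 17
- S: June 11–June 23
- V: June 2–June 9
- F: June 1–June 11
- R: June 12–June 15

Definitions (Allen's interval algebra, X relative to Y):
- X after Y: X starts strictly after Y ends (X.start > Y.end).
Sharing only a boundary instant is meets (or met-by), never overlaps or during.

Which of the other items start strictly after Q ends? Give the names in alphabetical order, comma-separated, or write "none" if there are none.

none

Target Q = [June 11, June 23].
A [June 5, June 16] → overlaps → no.
C [June 4, June 16] → overlaps → no.
D [June 8, June 17] → overlaps → no.
E [June 20, June 23] → finishes → no.
F [June 1, June 11] → meets → no.
L [June 3, June 10] → before → no.
R [June 12, June 15] → during → no.
S [June 11, June 23] → equals → no.
V [June 2, June 9] → before → no.
W [June 4, June 12] → overlaps → no.
Z [June 20, June 24] → overlapped-by → no.
Result: none.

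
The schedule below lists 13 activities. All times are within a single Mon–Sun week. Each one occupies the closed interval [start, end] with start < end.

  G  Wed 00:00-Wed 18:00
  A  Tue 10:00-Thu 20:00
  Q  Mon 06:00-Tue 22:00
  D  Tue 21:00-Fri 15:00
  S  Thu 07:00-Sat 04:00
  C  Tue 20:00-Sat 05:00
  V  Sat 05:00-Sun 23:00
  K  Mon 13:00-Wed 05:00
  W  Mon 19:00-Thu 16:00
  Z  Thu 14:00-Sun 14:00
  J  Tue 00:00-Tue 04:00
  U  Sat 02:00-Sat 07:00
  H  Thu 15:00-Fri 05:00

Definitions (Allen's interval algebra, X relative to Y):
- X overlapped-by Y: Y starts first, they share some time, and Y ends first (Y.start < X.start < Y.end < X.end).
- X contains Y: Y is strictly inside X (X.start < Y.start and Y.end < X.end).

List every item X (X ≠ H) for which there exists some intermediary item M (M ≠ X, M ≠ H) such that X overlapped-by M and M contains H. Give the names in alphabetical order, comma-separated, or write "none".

S, U, V, Z

Target H = [Thu 15:00, Fri 05:00].
Intermediaries M with M contains H: C, D, S, Z.
Via C — items with X overlapped-by C: U, Z.
Via D — items with X overlapped-by D: S, Z.
Via S — items with X overlapped-by S: U, Z.
Via Z — items with X overlapped-by Z: V.
Union: S, U, V, Z.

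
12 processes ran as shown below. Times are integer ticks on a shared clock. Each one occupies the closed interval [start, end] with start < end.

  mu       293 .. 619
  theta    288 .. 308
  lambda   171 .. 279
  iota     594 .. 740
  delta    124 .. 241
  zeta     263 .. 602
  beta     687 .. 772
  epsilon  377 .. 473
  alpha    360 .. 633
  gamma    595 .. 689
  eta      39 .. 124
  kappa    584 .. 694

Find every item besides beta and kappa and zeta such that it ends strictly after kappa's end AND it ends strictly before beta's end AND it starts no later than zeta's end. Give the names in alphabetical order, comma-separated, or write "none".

iota

Conditions: its end is strictly after kappa's end (X.end > 694) AND its end is strictly before beta's end (X.end < 772) AND its start is no later than zeta's end (X.start <= 602).
alpha: end 633 > 694? ✗; end 633 < 772? ✓; start 360 <= 602? ✓ → no.
delta: end 241 > 694? ✗; end 241 < 772? ✓; start 124 <= 602? ✓ → no.
epsilon: end 473 > 694? ✗; end 473 < 772? ✓; start 377 <= 602? ✓ → no.
eta: end 124 > 694? ✗; end 124 < 772? ✓; start 39 <= 602? ✓ → no.
gamma: end 689 > 694? ✗; end 689 < 772? ✓; start 595 <= 602? ✓ → no.
iota: end 740 > 694? ✓; end 740 < 772? ✓; start 594 <= 602? ✓ → yes.
lambda: end 279 > 694? ✗; end 279 < 772? ✓; start 171 <= 602? ✓ → no.
mu: end 619 > 694? ✗; end 619 < 772? ✓; start 293 <= 602? ✓ → no.
theta: end 308 > 694? ✗; end 308 < 772? ✓; start 288 <= 602? ✓ → no.
Result: iota.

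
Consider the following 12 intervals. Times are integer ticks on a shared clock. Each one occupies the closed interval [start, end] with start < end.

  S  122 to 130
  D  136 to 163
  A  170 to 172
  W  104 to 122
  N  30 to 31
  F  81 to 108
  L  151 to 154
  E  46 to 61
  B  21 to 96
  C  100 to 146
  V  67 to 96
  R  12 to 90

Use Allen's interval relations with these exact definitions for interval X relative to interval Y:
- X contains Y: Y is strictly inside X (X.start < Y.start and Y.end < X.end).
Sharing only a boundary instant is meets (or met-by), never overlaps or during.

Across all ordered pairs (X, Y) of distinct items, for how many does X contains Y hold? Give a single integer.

7

Checking all 132 ordered pairs for relation 'contains'; matching pairs in alphabetical order:
(B, E): B contains E ✓
(B, N): B contains N ✓
(C, S): C contains S ✓
(C, W): C contains W ✓
(D, L): D contains L ✓
(R, E): R contains E ✓
(R, N): R contains N ✓
Count: 7.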